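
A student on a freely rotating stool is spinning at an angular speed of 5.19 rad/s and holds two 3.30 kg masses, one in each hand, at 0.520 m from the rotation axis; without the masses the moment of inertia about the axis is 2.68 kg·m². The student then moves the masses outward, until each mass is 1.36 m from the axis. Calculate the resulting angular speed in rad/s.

ω₂ ≈ 1.56 rad/s

No external torque acts about the spin axis, so angular momentum is conserved.
I₁ = 2.68 + 2(3.30)(0.520)² = 4.465 kg·m²; I₂ = 2.68 + 2(3.30)(1.36)² = 14.89 kg·m².
ω₂ = I₁ω₁ / I₂ = (4.465)(5.19 rad/s) / (14.89) = 1.556 rad/s.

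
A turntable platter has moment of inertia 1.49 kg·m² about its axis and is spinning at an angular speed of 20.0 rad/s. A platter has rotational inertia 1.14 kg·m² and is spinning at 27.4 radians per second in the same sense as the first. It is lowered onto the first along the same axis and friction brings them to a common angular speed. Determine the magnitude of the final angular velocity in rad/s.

The coupling torques are internal; angular momentum about the shared axis is conserved.
Taking A's sense as positive: L = (1.490)(20.0) + (1.140)(27.4) = 61.04 kg·m²·rad/s.
Combined I = 1.490 + 1.140 = 2.630 kg·m².
ω_f = L / I = 61.04 / 2.630 = 23.21 rad/s.

|ω_f| ≈ 23.2 rad/s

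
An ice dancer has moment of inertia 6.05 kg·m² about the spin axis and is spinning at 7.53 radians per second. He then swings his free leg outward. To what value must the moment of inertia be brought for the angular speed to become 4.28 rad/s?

I₂ ≈ 10.6 kg·m²

With no external torque about the axis, L is conserved: I₁ω₁ = I₂ω₂.
I₂ = I₁ω₁ / ω₂ = (6.05)(7.53) / (4.28) = 10.64 kg·m².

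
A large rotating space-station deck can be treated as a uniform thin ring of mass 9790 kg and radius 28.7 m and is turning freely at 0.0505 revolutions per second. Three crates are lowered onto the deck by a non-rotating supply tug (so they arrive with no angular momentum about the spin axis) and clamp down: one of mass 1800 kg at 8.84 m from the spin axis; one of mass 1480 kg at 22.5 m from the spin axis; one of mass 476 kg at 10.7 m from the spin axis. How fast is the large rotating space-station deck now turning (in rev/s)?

No external torque acts about the spin axis; L_before = L_after.
I_p = (9790)(28.7)² = 8.064e+06 kg·m².
Added inertia Σmr² = (1800)(8.84)² + (1480)(22.5)² + (476)(10.7)² = 9.444e+05 kg·m²; I_f = 8.064e+06 + 9.444e+05 = 9.008e+06 kg·m².
ω_f = I_p ω_i / I_f = (8.064e+06)(0.0505) / 9.008e+06 = 0.04521 rev/s.

ω_f ≈ 0.0452 rev/s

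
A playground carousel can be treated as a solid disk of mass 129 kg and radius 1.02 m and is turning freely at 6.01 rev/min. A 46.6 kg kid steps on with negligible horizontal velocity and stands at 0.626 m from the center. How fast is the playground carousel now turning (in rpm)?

No external torque acts about the center; L_before = L_after.
I_p = ½(129)(1.02)² = 67.11 kg·m².
Added inertia Σmr² = (46.6)(0.626)² = 18.26 kg·m²; I_f = 67.11 + 18.26 = 85.37 kg·m².
ω_f = I_p ω_i / I_f = (67.11)(6.01) / 85.37 = 4.724 rpm.

ω_f ≈ 4.72 rpm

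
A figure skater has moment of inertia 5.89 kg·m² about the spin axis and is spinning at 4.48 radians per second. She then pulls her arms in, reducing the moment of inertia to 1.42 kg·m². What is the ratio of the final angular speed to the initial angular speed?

Angular momentum about the spin axis is conserved since the torque about it is zero.
ω₂/ω₁ = I₁/I₂ = 5.890 / 1.420 = 4.148.

ω₂/ω₁ ≈ 4.15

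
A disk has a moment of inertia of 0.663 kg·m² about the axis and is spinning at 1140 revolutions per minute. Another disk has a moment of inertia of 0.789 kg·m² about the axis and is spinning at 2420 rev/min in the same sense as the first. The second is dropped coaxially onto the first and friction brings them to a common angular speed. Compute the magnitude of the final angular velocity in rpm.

|ω_f| ≈ 1840 rpm

No external torque acts about the common axis, so total angular momentum is conserved.
Taking A's sense as positive: L = (0.6630)(1140) + (0.7890)(2420) = 2665 kg·m²·rpm.
Combined I = 0.6630 + 0.7890 = 1.452 kg·m².
ω_f = L / I = 2665 / 1.452 = 1836 rpm.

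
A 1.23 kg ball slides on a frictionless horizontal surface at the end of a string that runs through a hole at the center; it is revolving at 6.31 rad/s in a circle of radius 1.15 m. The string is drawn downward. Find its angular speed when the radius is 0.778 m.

The constraining force is radial, so m r² ω about the center is conserved.
ω₂ = ω₁ (r₁/r₂)² = (6.31)(1.15/0.778)² = 13.79 rad/s.

ω₂ ≈ 13.8 rad/s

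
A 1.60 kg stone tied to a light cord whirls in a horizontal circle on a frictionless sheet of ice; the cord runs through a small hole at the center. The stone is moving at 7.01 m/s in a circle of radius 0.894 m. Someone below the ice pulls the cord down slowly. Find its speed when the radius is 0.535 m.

Central (radial) force ⇒ zero torque about the center ⇒ m v r is constant.
v₂ = v₁ r₁ / r₂ = (7.01)(0.894) / (0.535) = 11.71 m/s.

v₂ ≈ 11.7 m/s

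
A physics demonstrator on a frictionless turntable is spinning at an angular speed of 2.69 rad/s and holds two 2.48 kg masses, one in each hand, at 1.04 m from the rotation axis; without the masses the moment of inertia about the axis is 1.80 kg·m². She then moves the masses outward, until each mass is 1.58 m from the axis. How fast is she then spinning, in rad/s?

ω₂ ≈ 1.36 rad/s

No external torque acts about the spin axis, so angular momentum is conserved.
I₁ = 1.80 + 2(2.48)(1.04)² = 7.165 kg·m²; I₂ = 1.80 + 2(2.48)(1.58)² = 14.18 kg·m².
ω₂ = I₁ω₁ / I₂ = (7.165)(2.69 rad/s) / (14.18) = 1.359 rad/s.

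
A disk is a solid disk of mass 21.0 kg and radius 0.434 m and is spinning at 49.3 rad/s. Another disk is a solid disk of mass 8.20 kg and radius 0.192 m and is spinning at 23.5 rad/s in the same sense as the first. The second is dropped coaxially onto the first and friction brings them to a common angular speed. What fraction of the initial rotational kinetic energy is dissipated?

fraction ≈ 0.0191

No external torque acts about the common axis, so total angular momentum is conserved.
Moments of inertia: I_A = ½(21.0)(0.434)² = 1.978 kg·m²; I_B = ½(8.20)(0.192)² = 0.1511 kg·m².
Taking A's sense as positive: L = (1.978)(49.3) + (0.1511)(23.5) = 101.1 kg·m²·rad/s.
Combined I = 1.978 + 0.1511 = 2.129 kg·m².
ω_f = L / I = 101.1 / 2.129 = 47.47 rad/s.
KE_i = ½ΣIω² = 2445 J; KE_f = ½(2.129)(47.47)² = 2398 J.
Fraction dissipated = (KE_i − KE_f)/KE_i = 0.01911.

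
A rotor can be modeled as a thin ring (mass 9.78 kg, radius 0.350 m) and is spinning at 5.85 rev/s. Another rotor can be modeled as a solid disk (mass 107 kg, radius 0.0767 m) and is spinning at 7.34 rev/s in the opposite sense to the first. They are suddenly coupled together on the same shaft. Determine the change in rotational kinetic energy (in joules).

ΔKE ≈ -856 J

No external torque acts about the common axis, so total angular momentum is conserved.
Moments of inertia: I_A = (9.78)(0.350)² = 1.198 kg·m²; I_B = ½(107)(0.0767)² = 0.3147 kg·m².
Taking A's sense as positive: L = (1.198)(5.85) − (0.3147)(7.34) = 4.698 kg·m²·rev/s.
Combined I = 1.198 + 0.3147 = 1.513 kg·m².
ω_f = L / I = 4.698 / 1.513 = 3.106 rev/s.
KE_i = ½ΣIω² = 1144 J; KE_f = ½(1.513)(19.51)² = 288.0 J.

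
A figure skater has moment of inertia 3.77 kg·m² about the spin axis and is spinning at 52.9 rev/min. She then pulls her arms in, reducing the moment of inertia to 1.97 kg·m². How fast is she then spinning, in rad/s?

No external torque acts about the spin axis, so angular momentum is conserved.
ω₂ = I₁ω₁ / I₂ = (3.770)(52.9 rpm) / (1.970) = 101.2 rpm = 10.60 rad/s.

ω₂ ≈ 10.6 rad/s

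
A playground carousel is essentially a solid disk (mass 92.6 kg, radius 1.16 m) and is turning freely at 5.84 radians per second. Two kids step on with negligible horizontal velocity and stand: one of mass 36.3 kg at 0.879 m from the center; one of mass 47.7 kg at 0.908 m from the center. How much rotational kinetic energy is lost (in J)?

No external torque acts about the center; L_before = L_after.
I_p = ½(92.6)(1.16)² = 62.30 kg·m².
Added inertia Σmr² = (36.3)(0.879)² + (47.7)(0.908)² = 67.37 kg·m²; I_f = 62.30 + 67.37 = 129.7 kg·m².
ω_f = I_p ω_i / I_f = (62.30)(5.84) / 129.7 = 2.806 rad/s.
KE_i = ½(62.30)(5.840 rad/s)² = 1062 J; KE_f = ½(129.7)(2.806)² = 510.4 J.

energy lost ≈ 552 J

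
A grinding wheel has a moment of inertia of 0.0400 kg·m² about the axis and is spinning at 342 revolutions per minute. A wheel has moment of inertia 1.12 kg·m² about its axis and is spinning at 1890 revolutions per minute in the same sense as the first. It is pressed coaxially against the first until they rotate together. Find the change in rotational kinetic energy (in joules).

No external torque acts about the common axis, so total angular momentum is conserved.
Taking A's sense as positive: L = (0.04000)(342) + (1.120)(1890) = 2130 kg·m²·rpm.
Combined I = 0.04000 + 1.120 = 1.160 kg·m².
ω_f = L / I = 2130 / 1.160 = 1837 rpm.
KE_i = ½ΣIω² = 21960 J; KE_f = ½(1.160)(192.3)² = 21450 J.

ΔKE ≈ -507 J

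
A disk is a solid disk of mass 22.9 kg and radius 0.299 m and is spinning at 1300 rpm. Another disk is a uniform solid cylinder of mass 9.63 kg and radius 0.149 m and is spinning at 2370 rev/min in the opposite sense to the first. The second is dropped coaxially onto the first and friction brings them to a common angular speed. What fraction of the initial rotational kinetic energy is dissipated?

No external torque acts about the common axis, so total angular momentum is conserved.
Moments of inertia: I_A = ½(22.9)(0.299)² = 1.024 kg·m²; I_B = ½(9.63)(0.149)² = 0.1069 kg·m².
Taking A's sense as positive: L = (1.024)(1300) − (0.1069)(2370) = 1077 kg·m²·rpm.
Combined I = 1.024 + 0.1069 = 1.131 kg·m².
ω_f = L / I = 1077 / 1.131 = 953.0 rpm.
KE_i = ½ΣIω² = 12780 J; KE_f = ½(1.131)(99.80)² = 5630 J.
Fraction dissipated = (KE_i − KE_f)/KE_i = 0.5594.

fraction ≈ 0.559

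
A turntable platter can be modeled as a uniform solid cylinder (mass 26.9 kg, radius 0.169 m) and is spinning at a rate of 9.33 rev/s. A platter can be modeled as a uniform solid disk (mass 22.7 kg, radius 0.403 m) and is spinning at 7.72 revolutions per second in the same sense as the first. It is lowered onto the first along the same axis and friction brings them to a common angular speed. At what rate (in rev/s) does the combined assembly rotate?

|ω_f| ≈ 8.00 rev/s

No external torque acts about the common axis, so total angular momentum is conserved.
Moments of inertia: I_A = ½(26.9)(0.169)² = 0.3841 kg·m²; I_B = ½(22.7)(0.403)² = 1.843 kg·m².
Taking A's sense as positive: L = (0.3841)(9.33) + (1.843)(7.72) = 17.81 kg·m²·rev/s.
Combined I = 0.3841 + 1.843 = 2.227 kg·m².
ω_f = L / I = 17.81 / 2.227 = 7.998 rev/s.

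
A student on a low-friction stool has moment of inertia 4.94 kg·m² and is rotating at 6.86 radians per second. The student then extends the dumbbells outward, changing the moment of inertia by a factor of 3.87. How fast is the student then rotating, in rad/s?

ω₂ ≈ 1.77 rad/s

Angular momentum about the spin axis is conserved since the torque about it is zero.
I₂ = 3.87 × 4.94 = 19.12 kg·m².
ω₂ = I₁ω₁ / I₂ = (4.940)(6.86 rad/s) / (19.12) = 1.773 rad/s.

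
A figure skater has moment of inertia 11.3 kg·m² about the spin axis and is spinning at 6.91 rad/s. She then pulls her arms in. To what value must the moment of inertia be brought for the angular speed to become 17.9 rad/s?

I₂ ≈ 4.36 kg·m²

No external torque acts about the spin axis, so angular momentum is conserved.
I₂ = I₁ω₁ / ω₂ = (11.3)(6.91) / (17.9) = 4.362 kg·m².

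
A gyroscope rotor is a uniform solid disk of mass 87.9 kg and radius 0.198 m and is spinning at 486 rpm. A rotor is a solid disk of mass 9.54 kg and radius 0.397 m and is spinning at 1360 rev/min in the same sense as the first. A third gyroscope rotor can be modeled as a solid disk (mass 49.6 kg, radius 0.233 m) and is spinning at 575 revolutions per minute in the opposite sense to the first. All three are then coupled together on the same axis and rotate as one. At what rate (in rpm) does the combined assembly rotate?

|ω_f| ≈ 284 rpm

The coupling torques are internal; angular momentum about the shared axis is conserved.
Moments of inertia: I_A = ½(87.9)(0.198)² = 1.723 kg·m²; I_B = ½(9.54)(0.397)² = 0.7518 kg·m²; I_C = ½(49.6)(0.233)² = 1.346 kg·m².
Taking A's sense as positive: L = (1.723)(486) + (0.7518)(1360) − (1.346)(575) = 1086 kg·m²·rpm.
Combined I = 1.723 + 0.7518 + 1.346 = 3.821 kg·m².
ω_f = L / I = 1086 / 3.821 = 284.1 rpm.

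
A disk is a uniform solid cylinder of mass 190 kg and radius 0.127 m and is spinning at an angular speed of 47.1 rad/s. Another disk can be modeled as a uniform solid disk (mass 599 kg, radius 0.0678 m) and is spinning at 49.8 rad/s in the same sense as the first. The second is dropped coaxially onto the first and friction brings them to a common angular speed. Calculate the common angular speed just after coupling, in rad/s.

No external torque acts about the common axis, so total angular momentum is conserved.
Moments of inertia: I_A = ½(190)(0.127)² = 1.532 kg·m²; I_B = ½(599)(0.0678)² = 1.377 kg·m².
Taking A's sense as positive: L = (1.532)(47.1) + (1.377)(49.8) = 140.7 kg·m²·rad/s.
Combined I = 1.532 + 1.377 = 2.909 kg·m².
ω_f = L / I = 140.7 / 2.909 = 48.38 rad/s.

|ω_f| ≈ 48.4 rad/s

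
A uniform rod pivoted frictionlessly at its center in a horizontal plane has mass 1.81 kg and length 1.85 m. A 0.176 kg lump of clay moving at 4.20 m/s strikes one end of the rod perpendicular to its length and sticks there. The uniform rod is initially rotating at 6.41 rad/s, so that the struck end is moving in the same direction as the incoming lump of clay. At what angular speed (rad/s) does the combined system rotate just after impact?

|ω_f| ≈ 5.99 rad/s

The axle reaction passes through the pivot and exerts no torque about it; angular momentum about the pivot is conserved through the impact.
I_p = (1/12)(1.81)(1.85)² = 0.5162 kg·m². Taking the sense of the lump of clay's angular momentum as positive, L_{lump} = m v R = (0.176)(4.20)(1.85/2) = 0.6838 kg·m²/s.
L_i = +I_p ω_p + m v R = +(0.5162)(6.41) + 0.6838 = 3.993 kg·m²/s.
After sticking, I_f = I_p + m R² = 0.5162 + (0.176)(1.85/2)² = 0.6668 kg·m².
ω_f = L_i / I_f = 3.993 / 0.6668 = 5.988 rad/s.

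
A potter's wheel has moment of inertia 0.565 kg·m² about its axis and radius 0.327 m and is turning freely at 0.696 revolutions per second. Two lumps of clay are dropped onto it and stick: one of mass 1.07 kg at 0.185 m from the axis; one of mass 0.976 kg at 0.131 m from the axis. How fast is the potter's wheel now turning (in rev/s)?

No external torque acts about the axis; L_before = L_after.
Added inertia Σmr² = (1.07)(0.185)² + (0.976)(0.131)² = 0.05337 kg·m²; I_f = 0.5650 + 0.05337 = 0.6184 kg·m².
ω_f = I_p ω_i / I_f = (0.5650)(0.696) / 0.6184 = 0.6359 rev/s.

ω_f ≈ 0.636 rev/s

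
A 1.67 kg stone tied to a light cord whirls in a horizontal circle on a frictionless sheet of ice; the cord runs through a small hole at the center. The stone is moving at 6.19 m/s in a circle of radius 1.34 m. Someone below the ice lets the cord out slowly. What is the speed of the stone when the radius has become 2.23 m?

Central (radial) force ⇒ zero torque about the center ⇒ m v r is constant.
v₂ = v₁ r₁ / r₂ = (6.19)(1.34) / (2.23) = 3.720 m/s.

v₂ ≈ 3.72 m/s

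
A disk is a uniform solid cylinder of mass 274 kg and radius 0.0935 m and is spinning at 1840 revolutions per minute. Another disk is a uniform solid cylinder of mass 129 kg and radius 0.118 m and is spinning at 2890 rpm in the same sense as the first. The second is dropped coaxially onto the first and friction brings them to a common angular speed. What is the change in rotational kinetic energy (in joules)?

The coupling torques are internal; angular momentum about the shared axis is conserved.
Moments of inertia: I_A = ½(274)(0.0935)² = 1.198 kg·m²; I_B = ½(129)(0.118)² = 0.8981 kg·m².
Taking A's sense as positive: L = (1.198)(1840) + (0.8981)(2890) = 4799 kg·m²·rpm.
Combined I = 1.198 + 0.8981 = 2.096 kg·m².
ω_f = L / I = 4799 / 2.096 = 2290 rpm.
KE_i = ½ΣIω² = 63360 J; KE_f = ½(2.096)(239.8)² = 60260 J.

ΔKE ≈ -3100 J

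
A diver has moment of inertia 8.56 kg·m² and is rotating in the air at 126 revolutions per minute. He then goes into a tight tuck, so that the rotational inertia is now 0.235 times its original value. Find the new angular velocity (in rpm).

With no external torque about the axis, L is conserved: I₁ω₁ = I₂ω₂.
I₂ = 0.235 × 8.56 = 2.012 kg·m².
ω₂ = I₁ω₁ / I₂ = (8.560)(126 rpm) / (2.012) = 536.2 rpm.

ω₂ ≈ 536 rpm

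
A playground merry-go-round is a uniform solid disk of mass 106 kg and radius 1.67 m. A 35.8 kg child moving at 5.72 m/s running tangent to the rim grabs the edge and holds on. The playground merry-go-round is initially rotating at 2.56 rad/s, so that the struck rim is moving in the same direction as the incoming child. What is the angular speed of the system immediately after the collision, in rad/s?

The axle reaction passes through the axle and exerts no torque about it; angular momentum about the axle is conserved through the impact.
I_p = ½(106)(1.67)² = 147.8 kg·m². Taking the sense of the child's angular momentum as positive, L_{child} = m v R = (35.8)(5.72)(1.67) = 342.0 kg·m²/s.
L_i = +I_p ω_p + m v R = +(147.8)(2.56) + 342.0 = 720.4 kg·m²/s.
After sticking, I_f = I_p + m R² = 147.8 + (35.8)(1.67)² = 247.7 kg·m².
ω_f = L_i / I_f = 720.4 / 247.7 = 2.909 rad/s.

|ω_f| ≈ 2.91 rad/s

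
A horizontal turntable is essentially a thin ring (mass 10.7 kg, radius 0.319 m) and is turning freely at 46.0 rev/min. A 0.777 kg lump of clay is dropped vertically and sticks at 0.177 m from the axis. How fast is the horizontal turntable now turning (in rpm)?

The added mass arrives with no angular momentum about the axis, and any external torque about the axis is negligible, so the system's angular momentum is conserved.
I_p = (10.7)(0.319)² = 1.089 kg·m².
Added inertia Σmr² = (0.777)(0.177)² = 0.02434 kg·m²; I_f = 1.089 + 0.02434 = 1.113 kg·m².
ω_f = I_p ω_i / I_f = (1.089)(46.0) / 1.113 = 44.99 rpm.

ω_f ≈ 45.0 rpm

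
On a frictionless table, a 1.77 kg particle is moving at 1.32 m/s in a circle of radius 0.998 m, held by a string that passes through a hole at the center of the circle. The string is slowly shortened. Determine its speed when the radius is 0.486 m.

v₂ ≈ 2.71 m/s

The only horizontal force on the mass is along the cord (radial), so it exerts no torque about the hole and angular momentum m v r is conserved.
v₂ = v₁ r₁ / r₂ = (1.32)(0.998) / (0.486) = 2.711 m/s.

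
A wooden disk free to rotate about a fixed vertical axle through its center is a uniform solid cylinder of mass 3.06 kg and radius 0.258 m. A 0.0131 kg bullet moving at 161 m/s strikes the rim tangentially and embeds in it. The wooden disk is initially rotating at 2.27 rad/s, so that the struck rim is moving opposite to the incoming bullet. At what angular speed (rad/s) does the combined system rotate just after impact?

The axle reaction passes through the axle and exerts no torque about it; angular momentum about the axle is conserved through the impact.
I_p = ½(3.06)(0.258)² = 0.1018 kg·m². Taking the sense of the bullet's angular momentum as positive, L_{bullet} = m v R = (0.0131)(161)(0.258) = 0.5441 kg·m²/s.
L_i = −I_p ω_p + m v R = −(0.1018)(2.27) + 0.5441 = 0.3130 kg·m²/s.
After sticking, I_f = I_p + m R² = 0.1018 + (0.0131)(0.258)² = 0.1027 kg·m².
ω_f = L_i / I_f = 0.3130 / 0.1027 = 3.047 rad/s.

|ω_f| ≈ 3.05 rad/s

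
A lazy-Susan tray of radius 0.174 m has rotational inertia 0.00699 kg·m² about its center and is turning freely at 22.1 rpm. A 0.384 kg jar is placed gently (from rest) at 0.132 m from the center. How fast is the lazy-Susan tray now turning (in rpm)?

No external torque acts about the center; L_before = L_after.
Added inertia Σmr² = (0.384)(0.132)² = 0.006691 kg·m²; I_f = 0.006990 + 0.006691 = 0.01368 kg·m².
ω_f = I_p ω_i / I_f = (0.006990)(22.1) / 0.01368 = 11.29 rpm.

ω_f ≈ 11.3 rpm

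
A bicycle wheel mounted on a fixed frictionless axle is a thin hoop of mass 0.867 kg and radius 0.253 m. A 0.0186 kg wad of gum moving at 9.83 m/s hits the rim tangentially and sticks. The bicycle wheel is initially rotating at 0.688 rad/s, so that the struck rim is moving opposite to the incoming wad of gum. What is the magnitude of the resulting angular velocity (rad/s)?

|ω_f| ≈ 0.142 rad/s

The axle reaction passes through the axle and exerts no torque about it; angular momentum about the axle is conserved through the impact.
I_p = (0.867)(0.253)² = 0.05550 kg·m². Taking the sense of the wad of gum's angular momentum as positive, L_{wad} = m v R = (0.0186)(9.83)(0.253) = 0.04626 kg·m²/s.
L_i = −I_p ω_p + m v R = −(0.05550)(0.688) + 0.04626 = 0.008077 kg·m²/s.
After sticking, I_f = I_p + m R² = 0.05550 + (0.0186)(0.253)² = 0.05669 kg·m².
ω_f = L_i / I_f = 0.008077 / 0.05669 = 0.1425 rad/s.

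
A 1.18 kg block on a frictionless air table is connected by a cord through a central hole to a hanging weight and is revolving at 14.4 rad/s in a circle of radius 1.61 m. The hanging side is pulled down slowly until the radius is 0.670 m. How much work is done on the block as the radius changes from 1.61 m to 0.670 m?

No torque about the axis ⇒ m r₁² ω₁ = m r₂² ω₂.
ω₂ = ω₁ (r₁/r₂)² = (14.4)(1.61/0.670)² = 83.15 rad/s.
W = ΔKE = ½m(v₂² − v₁²) = 1514 J.

W ≈ 1510 J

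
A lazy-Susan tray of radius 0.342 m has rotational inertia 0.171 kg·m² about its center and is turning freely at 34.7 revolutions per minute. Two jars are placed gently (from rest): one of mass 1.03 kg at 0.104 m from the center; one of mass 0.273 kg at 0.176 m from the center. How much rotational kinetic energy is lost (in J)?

No external torque acts about the center; L_before = L_after.
Added inertia Σmr² = (1.03)(0.104)² + (0.273)(0.176)² = 0.01960 kg·m²; I_f = 0.1710 + 0.01960 = 0.1906 kg·m².
ω_f = I_p ω_i / I_f = (0.1710)(34.7) / 0.1906 = 31.13 rpm.
KE_i = ½(0.1710)(3.634 rad/s)² = 1.129 J; KE_f = ½(0.1906)(3.260)² = 1.013 J.

energy lost ≈ 0.116 J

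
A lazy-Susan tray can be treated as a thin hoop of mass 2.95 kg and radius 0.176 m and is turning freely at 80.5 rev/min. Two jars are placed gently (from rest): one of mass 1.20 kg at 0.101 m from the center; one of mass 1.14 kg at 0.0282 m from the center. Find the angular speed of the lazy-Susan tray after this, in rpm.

ω_f ≈ 70.4 rpm

No external torque acts about the center; L_before = L_after.
I_p = (2.95)(0.176)² = 0.09138 kg·m².
Added inertia Σmr² = (1.20)(0.101)² + (1.14)(0.0282)² = 0.01315 kg·m²; I_f = 0.09138 + 0.01315 = 0.1045 kg·m².
ω_f = I_p ω_i / I_f = (0.09138)(80.5) / 0.1045 = 70.37 rpm.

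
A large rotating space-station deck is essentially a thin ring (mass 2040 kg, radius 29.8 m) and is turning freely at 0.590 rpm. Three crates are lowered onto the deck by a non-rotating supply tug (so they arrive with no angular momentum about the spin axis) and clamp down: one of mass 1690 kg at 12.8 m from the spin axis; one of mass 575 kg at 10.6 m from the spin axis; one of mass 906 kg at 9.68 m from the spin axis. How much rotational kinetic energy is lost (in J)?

energy lost ≈ 659 J

No external torque acts about the spin axis; L_before = L_after.
I_p = (2040)(29.8)² = 1.812e+06 kg·m².
Added inertia Σmr² = (1690)(12.8)² + (575)(10.6)² + (906)(9.68)² = 4.264e+05 kg·m²; I_f = 1.812e+06 + 4.264e+05 = 2.238e+06 kg·m².
ω_f = I_p ω_i / I_f = (1.812e+06)(0.590) / 2.238e+06 = 0.4776 rpm.
KE_i = ½(1.812e+06)(0.06178 rad/s)² = 3458 J; KE_f = ½(2.238e+06)(0.05001)² = 2799 J.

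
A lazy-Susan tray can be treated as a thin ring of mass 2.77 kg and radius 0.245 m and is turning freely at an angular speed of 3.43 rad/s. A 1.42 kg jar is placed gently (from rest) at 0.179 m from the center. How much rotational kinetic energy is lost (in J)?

The added mass arrives with no angular momentum about the center, and any external torque about the center is negligible, so the system's angular momentum is conserved.
I_p = (2.77)(0.245)² = 0.1663 kg·m².
Added inertia Σmr² = (1.42)(0.179)² = 0.04550 kg·m²; I_f = 0.1663 + 0.04550 = 0.2118 kg·m².
ω_f = I_p ω_i / I_f = (0.1663)(3.43) / 0.2118 = 2.693 rad/s.
KE_i = ½(0.1663)(3.430 rad/s)² = 0.9781 J; KE_f = ½(0.2118)(2.693)² = 0.7679 J.

energy lost ≈ 0.210 J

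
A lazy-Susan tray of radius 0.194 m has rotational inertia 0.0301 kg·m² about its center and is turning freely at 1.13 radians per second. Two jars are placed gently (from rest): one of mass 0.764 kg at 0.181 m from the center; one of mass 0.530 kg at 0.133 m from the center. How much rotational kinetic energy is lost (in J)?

The added mass arrives with no angular momentum about the center, and any external torque about the center is negligible, so the system's angular momentum is conserved.
Added inertia Σmr² = (0.764)(0.181)² + (0.530)(0.133)² = 0.03440 kg·m²; I_f = 0.03010 + 0.03440 = 0.06450 kg·m².
ω_f = I_p ω_i / I_f = (0.03010)(1.13) / 0.06450 = 0.5273 rad/s.
KE_i = ½(0.03010)(1.130 rad/s)² = 0.01922 J; KE_f = ½(0.06450)(0.5273)² = 0.008967 J.

energy lost ≈ 0.0102 J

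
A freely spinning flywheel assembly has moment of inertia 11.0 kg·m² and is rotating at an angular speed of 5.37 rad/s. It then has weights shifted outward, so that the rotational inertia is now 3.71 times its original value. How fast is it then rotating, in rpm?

No external torque acts about the spin axis, so angular momentum is conserved.
I₂ = 3.71 × 11.0 = 40.81 kg·m².
ω₂ = I₁ω₁ / I₂ = (11.00)(5.37 rad/s) / (40.81) = 1.447 rad/s = 13.82 rpm.

ω₂ ≈ 13.8 rpm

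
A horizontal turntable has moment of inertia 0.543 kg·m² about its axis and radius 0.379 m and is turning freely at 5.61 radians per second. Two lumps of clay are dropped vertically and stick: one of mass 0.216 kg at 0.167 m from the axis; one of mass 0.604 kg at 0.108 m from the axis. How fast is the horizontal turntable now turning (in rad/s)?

The added mass arrives with no angular momentum about the axis, and any external torque about the axis is negligible, so the system's angular momentum is conserved.
Added inertia Σmr² = (0.216)(0.167)² + (0.604)(0.108)² = 0.01307 kg·m²; I_f = 0.5430 + 0.01307 = 0.5561 kg·m².
ω_f = I_p ω_i / I_f = (0.5430)(5.61) / 0.5561 = 5.478 rad/s.

ω_f ≈ 5.48 rad/s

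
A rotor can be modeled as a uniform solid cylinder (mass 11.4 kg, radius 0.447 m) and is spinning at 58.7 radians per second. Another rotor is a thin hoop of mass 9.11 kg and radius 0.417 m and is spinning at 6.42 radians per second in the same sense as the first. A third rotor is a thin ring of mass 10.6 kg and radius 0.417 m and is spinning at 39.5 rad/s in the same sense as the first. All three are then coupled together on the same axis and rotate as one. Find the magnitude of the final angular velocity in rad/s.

|ω_f| ≈ 32.8 rad/s

The coupling torques are internal; angular momentum about the shared axis is conserved.
Moments of inertia: I_A = ½(11.4)(0.447)² = 1.139 kg·m²; I_B = (9.11)(0.417)² = 1.584 kg·m²; I_C = (10.6)(0.417)² = 1.843 kg·m².
Taking A's sense as positive: L = (1.139)(58.7) + (1.584)(6.42) + (1.843)(39.5) = 149.8 kg·m²·rad/s.
Combined I = 1.139 + 1.584 + 1.843 = 4.566 kg·m².
ω_f = L / I = 149.8 / 4.566 = 32.81 rad/s.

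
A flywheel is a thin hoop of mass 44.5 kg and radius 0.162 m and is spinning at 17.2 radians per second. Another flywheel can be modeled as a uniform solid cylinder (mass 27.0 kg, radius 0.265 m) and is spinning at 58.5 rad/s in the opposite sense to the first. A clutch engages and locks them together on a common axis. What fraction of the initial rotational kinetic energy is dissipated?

fraction ≈ 0.835

The coupling torques are internal; angular momentum about the shared axis is conserved.
Moments of inertia: I_A = (44.5)(0.162)² = 1.168 kg·m²; I_B = ½(27.0)(0.265)² = 0.9480 kg·m².
Taking A's sense as positive: L = (1.168)(17.2) − (0.9480)(58.5) = -35.37 kg·m²·rad/s.
Combined I = 1.168 + 0.9480 = 2.116 kg·m².
ω_f = L / I = -35.37 / 2.116 = -16.72 rad/s.
KE_i = ½ΣIω² = 1795 J; KE_f = ½(2.116)(16.72)² = 295.7 J.
Fraction dissipated = (KE_i − KE_f)/KE_i = 0.8353.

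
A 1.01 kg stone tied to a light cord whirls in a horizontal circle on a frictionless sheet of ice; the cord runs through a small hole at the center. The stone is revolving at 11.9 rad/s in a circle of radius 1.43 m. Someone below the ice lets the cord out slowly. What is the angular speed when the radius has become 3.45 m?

ω₂ ≈ 2.04 rad/s

The constraining force is radial, so m r² ω about the center is conserved.
ω₂ = ω₁ (r₁/r₂)² = (11.9)(1.43/3.45)² = 2.044 rad/s.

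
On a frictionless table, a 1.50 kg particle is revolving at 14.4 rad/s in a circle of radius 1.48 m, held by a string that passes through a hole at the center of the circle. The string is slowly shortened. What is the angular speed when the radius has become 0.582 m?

No torque about the axis ⇒ m r₁² ω₁ = m r₂² ω₂.
ω₂ = ω₁ (r₁/r₂)² = (14.4)(1.48/0.582)² = 93.12 rad/s.

ω₂ ≈ 93.1 rad/s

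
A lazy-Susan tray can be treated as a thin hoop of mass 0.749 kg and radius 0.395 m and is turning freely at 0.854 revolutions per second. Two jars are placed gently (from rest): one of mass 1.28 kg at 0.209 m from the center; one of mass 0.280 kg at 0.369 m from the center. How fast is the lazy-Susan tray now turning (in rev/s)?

The added mass arrives with no angular momentum about the center, and any external torque about the center is negligible, so the system's angular momentum is conserved.
I_p = (0.749)(0.395)² = 0.1169 kg·m².
Added inertia Σmr² = (1.28)(0.209)² + (0.280)(0.369)² = 0.09404 kg·m²; I_f = 0.1169 + 0.09404 = 0.2109 kg·m².
ω_f = I_p ω_i / I_f = (0.1169)(0.854) / 0.2109 = 0.4732 rev/s.

ω_f ≈ 0.473 rev/s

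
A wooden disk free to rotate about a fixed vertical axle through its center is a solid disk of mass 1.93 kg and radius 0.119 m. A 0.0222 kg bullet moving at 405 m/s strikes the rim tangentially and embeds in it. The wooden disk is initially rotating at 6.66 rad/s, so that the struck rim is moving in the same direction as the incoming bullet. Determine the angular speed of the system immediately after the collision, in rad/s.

|ω_f| ≈ 83.0 rad/s

The axle reaction passes through the axle and exerts no torque about it; angular momentum about the axle is conserved through the impact.
I_p = ½(1.93)(0.119)² = 0.01367 kg·m². Taking the sense of the bullet's angular momentum as positive, L_{bullet} = m v R = (0.0222)(405)(0.119) = 1.070 kg·m²/s.
L_i = +I_p ω_p + m v R = +(0.01367)(6.66) + 1.070 = 1.161 kg·m²/s.
After sticking, I_f = I_p + m R² = 0.01367 + (0.0222)(0.119)² = 0.01398 kg·m².
ω_f = L_i / I_f = 1.161 / 0.01398 = 83.04 rad/s.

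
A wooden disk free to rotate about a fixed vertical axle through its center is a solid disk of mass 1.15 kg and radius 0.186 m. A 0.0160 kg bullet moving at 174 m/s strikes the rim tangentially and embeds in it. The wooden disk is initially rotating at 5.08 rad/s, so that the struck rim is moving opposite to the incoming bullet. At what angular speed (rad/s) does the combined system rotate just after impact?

|ω_f| ≈ 20.4 rad/s

About the axle the impulsive forces during the collision are internal, so angular momentum about that axis is conserved.
I_p = ½(1.15)(0.186)² = 0.01989 kg·m². Taking the sense of the bullet's angular momentum as positive, L_{bullet} = m v R = (0.0160)(174)(0.186) = 0.5178 kg·m²/s.
L_i = −I_p ω_p + m v R = −(0.01989)(5.08) + 0.5178 = 0.4168 kg·m²/s.
After sticking, I_f = I_p + m R² = 0.01989 + (0.0160)(0.186)² = 0.02045 kg·m².
ω_f = L_i / I_f = 0.4168 / 0.02045 = 20.38 rad/s.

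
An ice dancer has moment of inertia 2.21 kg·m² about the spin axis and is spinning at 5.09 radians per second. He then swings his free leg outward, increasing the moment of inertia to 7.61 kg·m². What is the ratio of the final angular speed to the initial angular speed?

With no external torque about the axis, L is conserved: I₁ω₁ = I₂ω₂.
ω₂/ω₁ = I₁/I₂ = 2.210 / 7.610 = 0.2904.

ω₂/ω₁ ≈ 0.290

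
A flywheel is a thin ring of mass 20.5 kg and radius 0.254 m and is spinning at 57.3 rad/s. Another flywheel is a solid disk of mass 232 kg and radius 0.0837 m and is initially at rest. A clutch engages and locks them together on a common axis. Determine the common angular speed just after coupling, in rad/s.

|ω_f| ≈ 35.5 rad/s

The coupling torques are internal; angular momentum about the shared axis is conserved.
Moments of inertia: I_A = (20.5)(0.254)² = 1.323 kg·m²; I_B = ½(232)(0.0837)² = 0.8127 kg·m².
Taking A's sense as positive: L = (1.323)(57.3) = 75.78 kg·m²·rad/s.
Combined I = 1.323 + 0.8127 = 2.135 kg·m².
ω_f = L / I = 75.78 / 2.135 = 35.49 rad/s.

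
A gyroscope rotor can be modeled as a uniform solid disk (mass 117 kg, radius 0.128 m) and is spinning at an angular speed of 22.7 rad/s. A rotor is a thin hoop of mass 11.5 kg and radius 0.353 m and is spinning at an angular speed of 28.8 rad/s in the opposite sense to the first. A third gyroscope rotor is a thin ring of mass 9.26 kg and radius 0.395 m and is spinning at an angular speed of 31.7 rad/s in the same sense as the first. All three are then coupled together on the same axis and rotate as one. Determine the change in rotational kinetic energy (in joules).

ΔKE ≈ -1480 J

The coupling torques are internal; angular momentum about the shared axis is conserved.
Moments of inertia: I_A = ½(117)(0.128)² = 0.9585 kg·m²; I_B = (11.5)(0.353)² = 1.433 kg·m²; I_C = (9.26)(0.395)² = 1.445 kg·m².
Taking A's sense as positive: L = (0.9585)(22.7) − (1.433)(28.8) + (1.445)(31.7) = 26.29 kg·m²·rad/s.
Combined I = 0.9585 + 1.433 + 1.445 = 3.836 kg·m².
ω_f = L / I = 26.29 / 3.836 = 6.852 rad/s.
KE_i = ½ΣIω² = 1567 J; KE_f = ½(3.836)(6.852)² = 90.06 J.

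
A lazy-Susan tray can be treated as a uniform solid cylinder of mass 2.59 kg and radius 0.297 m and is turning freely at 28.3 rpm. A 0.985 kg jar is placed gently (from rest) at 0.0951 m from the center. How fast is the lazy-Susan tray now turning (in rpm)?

ω_f ≈ 26.3 rpm

No external torque acts about the center; L_before = L_after.
I_p = ½(2.59)(0.297)² = 0.1142 kg·m².
Added inertia Σmr² = (0.985)(0.0951)² = 0.008908 kg·m²; I_f = 0.1142 + 0.008908 = 0.1231 kg·m².
ω_f = I_p ω_i / I_f = (0.1142)(28.3) / 0.1231 = 26.25 rpm.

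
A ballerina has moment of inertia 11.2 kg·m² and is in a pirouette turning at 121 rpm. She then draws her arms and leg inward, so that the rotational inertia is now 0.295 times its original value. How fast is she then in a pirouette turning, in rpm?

ω₂ ≈ 410 rpm

Angular momentum about the spin axis is conserved since the torque about it is zero.
I₂ = 0.295 × 11.2 = 3.304 kg·m².
ω₂ = I₁ω₁ / I₂ = (11.20)(121 rpm) / (3.304) = 410.2 rpm.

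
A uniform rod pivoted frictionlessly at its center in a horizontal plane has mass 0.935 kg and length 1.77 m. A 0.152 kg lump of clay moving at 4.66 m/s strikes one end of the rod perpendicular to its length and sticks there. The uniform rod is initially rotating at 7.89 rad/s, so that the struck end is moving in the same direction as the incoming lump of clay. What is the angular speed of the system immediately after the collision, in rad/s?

The axle reaction passes through the pivot and exerts no torque about it; angular momentum about the pivot is conserved through the impact.
I_p = (1/12)(0.935)(1.77)² = 0.2441 kg·m². Taking the sense of the lump of clay's angular momentum as positive, L_{lump} = m v R = (0.152)(4.66)(1.77/2) = 0.6269 kg·m²/s.
L_i = +I_p ω_p + m v R = +(0.2441)(7.89) + 0.6269 = 2.553 kg·m²/s.
After sticking, I_f = I_p + m R² = 0.2441 + (0.152)(1.77/2)² = 0.3632 kg·m².
ω_f = L_i / I_f = 2.553 / 0.3632 = 7.030 rad/s.

|ω_f| ≈ 7.03 rad/s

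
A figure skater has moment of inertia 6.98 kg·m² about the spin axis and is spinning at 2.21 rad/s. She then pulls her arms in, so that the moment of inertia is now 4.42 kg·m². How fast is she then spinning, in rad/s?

ω₂ ≈ 3.49 rad/s

No external torque acts about the spin axis, so angular momentum is conserved.
ω₂ = I₁ω₁ / I₂ = (6.980)(2.21 rad/s) / (4.420) = 3.490 rad/s.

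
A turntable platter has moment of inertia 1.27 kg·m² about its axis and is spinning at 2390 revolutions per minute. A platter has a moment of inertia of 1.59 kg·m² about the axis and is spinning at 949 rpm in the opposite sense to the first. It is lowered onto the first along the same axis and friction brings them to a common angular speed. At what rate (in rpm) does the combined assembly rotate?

No external torque acts about the common axis, so total angular momentum is conserved.
Taking A's sense as positive: L = (1.270)(2390) − (1.590)(949) = 1526 kg·m²·rpm.
Combined I = 1.270 + 1.590 = 2.860 kg·m².
ω_f = L / I = 1526 / 2.860 = 533.7 rpm.

|ω_f| ≈ 534 rpm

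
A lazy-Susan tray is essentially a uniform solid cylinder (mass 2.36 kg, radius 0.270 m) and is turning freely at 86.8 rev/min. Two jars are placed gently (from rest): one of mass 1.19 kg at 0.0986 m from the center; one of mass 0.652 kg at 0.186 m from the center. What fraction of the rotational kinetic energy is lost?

fraction ≈ 0.284

The added mass arrives with no angular momentum about the center, and any external torque about the center is negligible, so the system's angular momentum is conserved.
I_p = ½(2.36)(0.270)² = 0.08602 kg·m².
Added inertia Σmr² = (1.19)(0.0986)² + (0.652)(0.186)² = 0.03413 kg·m²; I_f = 0.08602 + 0.03413 = 0.1201 kg·m².
ω_f = I_p ω_i / I_f = (0.08602)(86.8) / 0.1201 = 62.15 rpm.
KE_i = ½(0.08602)(9.090 rad/s)² = 3.554 J; KE_f = ½(0.1201)(6.508)² = 2.544 J.
Fraction lost = 0.2840.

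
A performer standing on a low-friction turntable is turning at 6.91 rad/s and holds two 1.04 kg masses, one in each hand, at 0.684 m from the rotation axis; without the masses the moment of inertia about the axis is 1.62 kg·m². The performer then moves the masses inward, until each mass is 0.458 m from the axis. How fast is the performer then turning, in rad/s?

Angular momentum about the spin axis is conserved since the torque about it is zero.
I₁ = 1.62 + 2(1.04)(0.684)² = 2.593 kg·m²; I₂ = 1.62 + 2(1.04)(0.458)² = 2.056 kg·m².
ω₂ = I₁ω₁ / I₂ = (2.593)(6.91 rad/s) / (2.056) = 8.714 rad/s.

ω₂ ≈ 8.71 rad/s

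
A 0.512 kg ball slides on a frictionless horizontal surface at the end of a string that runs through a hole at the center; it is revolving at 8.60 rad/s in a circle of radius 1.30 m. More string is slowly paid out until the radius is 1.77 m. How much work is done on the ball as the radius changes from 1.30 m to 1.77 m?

W ≈ -14.7 J

The constraining force is radial, so m r² ω about the center is conserved.
ω₂ = ω₁ (r₁/r₂)² = (8.60)(1.30/1.77)² = 4.639 rad/s.
W = ΔKE = ½m(v₂² − v₁²) = -14.74 J.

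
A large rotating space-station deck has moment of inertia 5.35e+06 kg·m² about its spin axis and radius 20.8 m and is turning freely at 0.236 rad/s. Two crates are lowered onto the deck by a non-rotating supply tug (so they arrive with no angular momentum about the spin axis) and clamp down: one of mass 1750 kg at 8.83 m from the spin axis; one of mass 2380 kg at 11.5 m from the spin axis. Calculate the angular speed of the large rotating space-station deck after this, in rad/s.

ω_f ≈ 0.218 rad/s

The added mass arrives with no angular momentum about the spin axis, and any external torque about the spin axis is negligible, so the system's angular momentum is conserved.
Added inertia Σmr² = (1750)(8.83)² + (2380)(11.5)² = 4.512e+05 kg·m²; I_f = 5.350e+06 + 4.512e+05 = 5.801e+06 kg·m².
ω_f = I_p ω_i / I_f = (5.350e+06)(0.236) / 5.801e+06 = 0.2176 rad/s.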